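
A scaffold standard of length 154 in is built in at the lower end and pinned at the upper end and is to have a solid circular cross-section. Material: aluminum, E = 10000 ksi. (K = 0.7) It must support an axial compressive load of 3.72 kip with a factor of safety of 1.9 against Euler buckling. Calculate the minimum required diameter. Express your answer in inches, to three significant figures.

d ≈ 2.03 in

Required P_cr = n·P = 1.9 × 3.72 = 7.068 kip
L_e = K·L = 0.7 × 154 = 107.8 in
Required I = P_cr·L_e²/(π²E) = 7.068×10^3 × 107.8² / (π² × 1.00×10^7) = 0.8322 in⁴
Solid circle: I = πd⁴/64  ⇒  d = (64I/π)^(1/4) = (64×0.8322/π)^(1/4) = 2.03 in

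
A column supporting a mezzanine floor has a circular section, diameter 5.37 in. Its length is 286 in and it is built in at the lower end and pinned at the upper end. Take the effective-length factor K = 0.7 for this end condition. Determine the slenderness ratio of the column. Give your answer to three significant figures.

λ ≈ 149

I = πd⁴/64 = π×5.37⁴/64 = 40.82 in⁴
A = 22.65 in²;  r_min = √(I/A) = √(40.82/22.65) = 1.342 in
L_e = K·L = 0.7 × 286 = 200.2 in
λ = L_e / r_min = 200.20 / 1.342 = 149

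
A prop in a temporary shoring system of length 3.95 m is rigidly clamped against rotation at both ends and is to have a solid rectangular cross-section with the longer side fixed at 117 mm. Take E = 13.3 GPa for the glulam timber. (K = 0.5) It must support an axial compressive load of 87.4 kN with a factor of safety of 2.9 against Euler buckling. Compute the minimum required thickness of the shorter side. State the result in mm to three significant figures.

Required P_cr = n·P = 2.9 × 87.4 = 253.5 kN
L_e = K·L = 0.5 × 3.95 = 1.975 m
Required I = P_cr·L_e²/(π²E) = 2.535×10^5 × 1.975² / (π² × 1.33×10^10) = 7.532×10^-6 m⁴
I_req = 7.532×10^6 mm⁴
Rectangle, weak axis: I_min = h·b³/12 with h = 117 mm fixed  ⇒  b = (12I/h)^(1/3) = 91.8 mm

b ≈ 91.8 mm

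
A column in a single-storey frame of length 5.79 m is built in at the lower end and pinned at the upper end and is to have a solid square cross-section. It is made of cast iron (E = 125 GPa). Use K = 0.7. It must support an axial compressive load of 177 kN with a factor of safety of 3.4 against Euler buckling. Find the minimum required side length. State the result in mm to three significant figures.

Required P_cr = n·P = 3.4 × 177 = 601.8 kN
L_e = K·L = 0.7 × 5.79 = 4.053 m
Required I = P_cr·L_e²/(π²E) = 6.018×10^5 × 4.053² / (π² × 1.25×10^11) = 8.013×10^-6 m⁴
I_req = 8.013×10^6 mm⁴
Solid square: I = a⁴/12  ⇒  a = (12I)^(1/4) = (12×8.013×10^6)^(1/4) = 99.0 mm

a ≈ 99.0 mm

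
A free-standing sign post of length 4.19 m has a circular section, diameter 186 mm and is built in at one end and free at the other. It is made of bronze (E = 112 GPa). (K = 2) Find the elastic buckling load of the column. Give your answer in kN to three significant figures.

P_cr ≈ 925 kN

I = πd⁴/64 = π×186⁴/64 = 5.875×10^7 mm⁴
I = 5.875×10^7 mm⁴ = 5.875×10^-5 m⁴
Effective length L_e = K·L = 2 × 4.19 = 8.380 m
P_cr = π²EI / L_e² = π² × 112×10⁹ × 5.875×10^-5 / 8.380² = 9.248×10^5 N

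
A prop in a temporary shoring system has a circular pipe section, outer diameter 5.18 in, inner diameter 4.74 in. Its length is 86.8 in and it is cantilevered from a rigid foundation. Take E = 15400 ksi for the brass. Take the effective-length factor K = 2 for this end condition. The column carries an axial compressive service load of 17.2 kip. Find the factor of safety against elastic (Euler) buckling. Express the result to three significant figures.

d_o = 5.18 in, d_i = 4.74 in
I = π(d_o⁴ − d_i⁴)/64 = π(5.18⁴ − 4.740⁴)/64 = 10.56 in⁴
Effective length L_e = K·L = 2 × 86.8 = 173.6 in
P_cr = π²EI / L_e² = π² × 15400×10³ × 10.56 / 173.6² = 5.327×10^4 lb
Factor of safety n = P_cr / P = 53.272 / 17.2 = 3.10

n ≈ 3.10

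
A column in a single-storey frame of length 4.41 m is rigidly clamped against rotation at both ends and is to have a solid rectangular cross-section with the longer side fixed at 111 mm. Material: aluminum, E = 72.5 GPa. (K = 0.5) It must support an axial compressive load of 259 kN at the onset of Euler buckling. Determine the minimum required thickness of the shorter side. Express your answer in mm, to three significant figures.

b ≈ 57.5 mm

L_e = K·L = 0.5 × 4.41 = 2.205 m
Required I = P_cr·L_e²/(π²E) = 2.590×10^5 × 2.205² / (π² × 7.25×10^10) = 1.760×10^-6 m⁴
I_req = 1.760×10^6 mm⁴
Rectangle, weak axis: I_min = h·b³/12 with h = 111 mm fixed  ⇒  b = (12I/h)^(1/3) = 57.5 mm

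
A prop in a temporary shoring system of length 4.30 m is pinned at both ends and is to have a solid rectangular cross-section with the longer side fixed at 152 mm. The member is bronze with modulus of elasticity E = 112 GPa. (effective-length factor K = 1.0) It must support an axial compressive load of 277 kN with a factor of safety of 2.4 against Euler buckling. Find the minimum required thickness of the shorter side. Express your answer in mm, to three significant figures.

Required P_cr = n·P = 2.4 × 277 = 664.8 kN
L_e = K·L = 1 × 4.30 = 4.300 m
Required I = P_cr·L_e²/(π²E) = 6.648×10^5 × 4.300² / (π² × 1.12×10^11) = 1.112×10^-5 m⁴
I_req = 1.112×10^7 mm⁴
Rectangle, weak axis: I_min = h·b³/12 with h = 152 mm fixed  ⇒  b = (12I/h)^(1/3) = 95.8 mm

b ≈ 95.8 mm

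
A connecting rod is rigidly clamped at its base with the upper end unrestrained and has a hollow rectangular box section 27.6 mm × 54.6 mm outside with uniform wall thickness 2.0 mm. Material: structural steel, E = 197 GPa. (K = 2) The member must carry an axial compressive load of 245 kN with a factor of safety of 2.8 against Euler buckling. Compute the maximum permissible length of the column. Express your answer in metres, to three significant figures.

Inner dimensions: h_i = 54.6 − 2×2.0 = 50.60 mm, b_i = 27.6 − 2×2.0 = 23.60 mm
Weak-axis I_min = (h_o·b_o³ − h_i·b_i³)/12 with b_o = 27.6, b_i = 23.60 mm (shorter outer/inner sides).
I_min = (54.6×27.6³ − 50.60×23.60³)/12 = 4.024×10^4 mm⁴
I = 4.024×10^-8 m⁴
Required critical load P_cr = n·P = 2.8 × 245 = 686.0 kN = 6.860×10^5 N
From P_cr = π²EI/(K·L)²:  L = (1/K)·√(π²EI/P_cr) = (1/2)·√(π²×1.97×10^11×4.024×10^-8/6.860×10^5)
L = 0.169 m

L_max ≈ 0.169 m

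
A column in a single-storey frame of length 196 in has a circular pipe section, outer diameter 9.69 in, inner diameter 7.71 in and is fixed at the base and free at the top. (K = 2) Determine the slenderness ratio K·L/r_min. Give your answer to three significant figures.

λ ≈ 127

d_o = 9.69 in, d_i = 7.71 in
I = π(d_o⁴ − d_i⁴)/64 = π(9.69⁴ − 7.710⁴)/64 = 259.3 in⁴
A = 27.06 in²;  r_min = √(I/A) = √(259.3/27.06) = 3.096 in
L_e = K·L = 2 × 196 = 392.0 in
λ = L_e / r_min = 392.00 / 3.096 = 127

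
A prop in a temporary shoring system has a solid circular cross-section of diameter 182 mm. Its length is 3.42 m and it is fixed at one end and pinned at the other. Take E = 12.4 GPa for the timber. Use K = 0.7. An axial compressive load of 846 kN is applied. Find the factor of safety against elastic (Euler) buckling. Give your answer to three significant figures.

I = πd⁴/64 = π×182⁴/64 = 5.386×10^7 mm⁴
I = 5.386×10^7 mm⁴ = 5.386×10^-5 m⁴
Effective length L_e = K·L = 0.7 × 3.42 = 2.394 m
P_cr = π²EI / L_e² = π² × 12.4×10⁹ × 5.386×10^-5 / 2.394² = 1.150×10^6 N
Factor of safety n = P_cr / P = 1150.1 / 846 = 1.36

n ≈ 1.36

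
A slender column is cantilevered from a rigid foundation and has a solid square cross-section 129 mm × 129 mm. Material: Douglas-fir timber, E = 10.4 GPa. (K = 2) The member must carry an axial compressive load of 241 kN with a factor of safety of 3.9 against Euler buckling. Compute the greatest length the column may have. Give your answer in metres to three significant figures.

I = a⁴/12 = 129⁴/12 = 2.308×10^7 mm⁴
I = 2.308×10^-5 m⁴
Required critical load P_cr = n·P = 3.9 × 241 = 939.9 kN = 9.399×10^5 N
From P_cr = π²EI/(K·L)²:  L = (1/K)·√(π²EI/P_cr) = (1/2)·√(π²×1.04×10^10×2.308×10^-5/9.399×10^5)
L = 0.794 m

L_max ≈ 0.794 m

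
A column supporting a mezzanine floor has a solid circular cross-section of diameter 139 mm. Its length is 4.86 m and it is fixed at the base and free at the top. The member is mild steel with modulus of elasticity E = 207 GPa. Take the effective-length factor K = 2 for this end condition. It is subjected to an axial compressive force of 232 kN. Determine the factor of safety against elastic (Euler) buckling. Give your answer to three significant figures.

I = πd⁴/64 = π×139⁴/64 = 1.832×10^7 mm⁴
I = 1.832×10^7 mm⁴ = 1.832×10^-5 m⁴
Effective length L_e = K·L = 2 × 4.86 = 9.720 m
P_cr = π²EI / L_e² = π² × 207×10⁹ × 1.832×10^-5 / 9.720² = 3.962×10^5 N
Factor of safety n = P_cr / P = 396.25 / 232 = 1.71

n ≈ 1.71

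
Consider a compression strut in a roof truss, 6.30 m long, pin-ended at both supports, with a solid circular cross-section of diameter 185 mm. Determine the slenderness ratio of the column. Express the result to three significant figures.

λ ≈ 136

For a solid circle r = d/4 = 185/4 = 46.25 mm
L_e = K·L = 1 × 6.30 m = 6.300 m = 6300.0 mm
λ = L_e / r_min = 6300.0 / 46.25 = 136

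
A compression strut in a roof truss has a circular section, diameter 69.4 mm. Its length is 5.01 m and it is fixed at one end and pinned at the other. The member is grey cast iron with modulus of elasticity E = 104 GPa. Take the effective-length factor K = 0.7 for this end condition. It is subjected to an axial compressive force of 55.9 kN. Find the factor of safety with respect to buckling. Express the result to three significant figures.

n ≈ 1.70

I = πd⁴/64 = π×69.4⁴/64 = 1.139×10^6 mm⁴
I = 1.139×10^6 mm⁴ = 1.139×10^-6 m⁴
Effective length L_e = K·L = 0.7 × 5.01 = 3.507 m
P_cr = π²EI / L_e² = π² × 104×10⁹ × 1.139×10^-6 / 3.507² = 9.503×10^4 N
Factor of safety n = P_cr / P = 95.032 / 55.9 = 1.70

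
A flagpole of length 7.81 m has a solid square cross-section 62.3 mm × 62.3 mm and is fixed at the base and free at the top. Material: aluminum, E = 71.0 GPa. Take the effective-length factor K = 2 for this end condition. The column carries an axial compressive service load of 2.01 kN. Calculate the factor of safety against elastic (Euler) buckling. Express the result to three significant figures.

I = a⁴/12 = 62.3⁴/12 = 1.255×10^6 mm⁴
I = 1.255×10^6 mm⁴ = 1.255×10^-6 m⁴
Effective length L_e = K·L = 2 × 7.81 = 15.62 m
P_cr = π²EI / L_e² = π² × 71.0×10⁹ × 1.255×10^-6 / 15.62² = 3.606×10^3 N
Factor of safety n = P_cr / P = 3.6055 / 2.01 = 1.79

n ≈ 1.79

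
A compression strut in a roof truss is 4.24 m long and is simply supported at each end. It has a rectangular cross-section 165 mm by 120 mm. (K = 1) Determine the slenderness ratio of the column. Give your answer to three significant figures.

Buckling occurs about the weak axis: I_min = h·b³/12 with b = 120 mm (the shorter side).
I_min = 165×120³/12 = 2.376×10^7 mm⁴
A = 1.980×10^4 mm²;  r_min = √(I/A) = √(2.376×10^7/1.980×10^4) = 34.64 mm
L_e = K·L = 1 × 4.24 m = 4.240 m = 4240.0 mm
λ = L_e / r_min = 4240.0 / 34.64 = 122

λ ≈ 122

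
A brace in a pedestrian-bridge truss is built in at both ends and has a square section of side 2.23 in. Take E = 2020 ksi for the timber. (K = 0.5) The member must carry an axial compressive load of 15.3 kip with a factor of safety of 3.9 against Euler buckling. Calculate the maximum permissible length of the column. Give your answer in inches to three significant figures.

I = a⁴/12 = 2.23⁴/12 = 2.061 in⁴
Required critical load P_cr = n·P = 3.9 × 15.3 = 59.67 kip = 5.967×10^4 lb
From P_cr = π²EI/(K·L)²:  L = (1/K)·√(π²EI/P_cr) = (1/0.5)·√(π²×2.02×10^6×2.061/5.967×10^4)
L = 52.5 in

L_max ≈ 52.5 in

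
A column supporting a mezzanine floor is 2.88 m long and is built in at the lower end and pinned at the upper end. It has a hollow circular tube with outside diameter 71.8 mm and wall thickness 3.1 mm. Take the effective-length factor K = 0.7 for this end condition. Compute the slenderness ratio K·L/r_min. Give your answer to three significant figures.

Inner diameter d_i = 71.8 − 2×3.1 = 65.60 mm
I = π(d_o⁴ − d_i⁴)/64 = π(71.8⁴ − 65.60⁴)/64 = 3.955×10^5 mm⁴
A = 669.1 mm²;  r_min = √(I/A) = √(3.955×10^5/669.1) = 24.31 mm
L_e = K·L = 0.7 × 2.88 m = 2.016 m = 2016.0 mm
λ = L_e / r_min = 2016.0 / 24.31 = 82.9

λ ≈ 82.9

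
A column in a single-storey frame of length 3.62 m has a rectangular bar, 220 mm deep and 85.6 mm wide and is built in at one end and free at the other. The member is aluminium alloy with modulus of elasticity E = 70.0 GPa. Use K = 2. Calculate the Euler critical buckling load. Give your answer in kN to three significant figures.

Buckling occurs about the weak axis: I_min = h·b³/12 with b = 85.6 mm (the shorter side).
I_min = 220×85.6³/12 = 1.150×10^7 mm⁴
I = 1.150×10^7 mm⁴ = 1.150×10^-5 m⁴
Effective length L_e = K·L = 2 × 3.62 = 7.240 m
P_cr = π²EI / L_e² = π² × 70.0×10⁹ × 1.150×10^-5 / 7.240² = 1.516×10^5 N

P_cr ≈ 152 kN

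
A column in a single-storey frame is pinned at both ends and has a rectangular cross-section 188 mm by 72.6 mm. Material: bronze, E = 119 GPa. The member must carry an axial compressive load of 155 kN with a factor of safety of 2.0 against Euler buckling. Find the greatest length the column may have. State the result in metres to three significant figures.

Buckling occurs about the weak axis: I_min = h·b³/12 with b = 72.6 mm (the shorter side).
I_min = 188×72.6³/12 = 5.995×10^6 mm⁴
I = 5.995×10^-6 m⁴
Required critical load P_cr = n·P = 2.0 × 155 = 310.0 kN = 3.100×10^5 N
From P_cr = π²EI/(K·L)²:  L = (1/K)·√(π²EI/P_cr) = (1/1)·√(π²×1.19×10^11×5.995×10^-6/3.100×10^5)
L = 4.77 m

L_max ≈ 4.77 m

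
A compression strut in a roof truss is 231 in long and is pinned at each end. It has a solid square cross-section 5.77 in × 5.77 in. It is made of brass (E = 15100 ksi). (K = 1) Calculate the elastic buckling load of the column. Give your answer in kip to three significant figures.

P_cr ≈ 258 kip

I = a⁴/12 = 5.77⁴/12 = 92.37 in⁴
Effective length L_e = K·L = 1 × 231 = 231.0 in
P_cr = π²EI / L_e² = π² × 15100×10³ × 92.37 / 231.0² = 2.580×10^5 lb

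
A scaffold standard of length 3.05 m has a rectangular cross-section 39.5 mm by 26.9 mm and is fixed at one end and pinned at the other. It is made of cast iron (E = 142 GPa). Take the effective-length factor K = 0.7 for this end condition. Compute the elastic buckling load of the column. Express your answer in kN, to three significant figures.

Buckling occurs about the weak axis: I_min = h·b³/12 with b = 26.9 mm (the shorter side).
I_min = 39.5×26.9³/12 = 6.407×10^4 mm⁴
I = 6.407×10^4 mm⁴ = 6.407×10^-8 m⁴
Effective length L_e = K·L = 0.7 × 3.05 = 2.135 m
P_cr = π²EI / L_e² = π² × 142×10⁹ × 6.407×10^-8 / 2.135² = 1.970×10^4 N

P_cr ≈ 19.7 kN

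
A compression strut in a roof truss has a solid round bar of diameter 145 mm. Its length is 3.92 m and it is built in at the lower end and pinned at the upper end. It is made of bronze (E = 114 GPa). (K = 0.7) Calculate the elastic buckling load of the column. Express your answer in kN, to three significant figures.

I = πd⁴/64 = π×145⁴/64 = 2.170×10^7 mm⁴
I = 2.170×10^7 mm⁴ = 2.170×10^-5 m⁴
Effective length L_e = K·L = 0.7 × 3.92 = 2.744 m
P_cr = π²EI / L_e² = π² × 114×10⁹ × 2.170×10^-5 / 2.744² = 3.242×10^6 N

P_cr ≈ 3240 kN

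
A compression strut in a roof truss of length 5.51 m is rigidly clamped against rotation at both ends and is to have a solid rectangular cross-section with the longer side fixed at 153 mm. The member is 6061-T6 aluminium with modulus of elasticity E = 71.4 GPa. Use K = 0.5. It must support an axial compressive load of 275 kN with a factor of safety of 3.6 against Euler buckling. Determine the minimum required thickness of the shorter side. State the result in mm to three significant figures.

b ≈ 94.2 mm

Required P_cr = n·P = 3.6 × 275 = 990.0 kN
L_e = K·L = 0.5 × 5.51 = 2.755 m
Required I = P_cr·L_e²/(π²E) = 9.900×10^5 × 2.755² / (π² × 7.14×10^10) = 1.066×10^-5 m⁴
I_req = 1.066×10^7 mm⁴
Rectangle, weak axis: I_min = h·b³/12 with h = 153 mm fixed  ⇒  b = (12I/h)^(1/3) = 94.2 mm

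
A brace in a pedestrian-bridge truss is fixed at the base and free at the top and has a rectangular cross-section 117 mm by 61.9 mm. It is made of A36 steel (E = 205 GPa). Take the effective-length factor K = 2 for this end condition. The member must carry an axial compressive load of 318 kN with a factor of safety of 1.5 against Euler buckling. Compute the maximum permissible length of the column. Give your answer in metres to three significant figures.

Buckling occurs about the weak axis: I_min = h·b³/12 with b = 61.9 mm (the shorter side).
I_min = 117×61.9³/12 = 2.312×10^6 mm⁴
I = 2.312×10^-6 m⁴
Required critical load P_cr = n·P = 1.5 × 318 = 477.0 kN = 4.770×10^5 N
From P_cr = π²EI/(K·L)²:  L = (1/K)·√(π²EI/P_cr) = (1/2)·√(π²×2.05×10^11×2.312×10^-6/4.770×10^5)
L = 1.57 m

L_max ≈ 1.57 m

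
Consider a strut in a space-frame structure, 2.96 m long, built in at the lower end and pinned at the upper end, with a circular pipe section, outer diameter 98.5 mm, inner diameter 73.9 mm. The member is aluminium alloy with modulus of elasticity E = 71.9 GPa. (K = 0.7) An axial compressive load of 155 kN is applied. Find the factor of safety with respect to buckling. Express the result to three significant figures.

n ≈ 3.37

d_o = 98.5 mm, d_i = 73.9 mm
I = π(d_o⁴ − d_i⁴)/64 = π(98.5⁴ − 73.90⁴)/64 = 3.157×10^6 mm⁴
I = 3.157×10^6 mm⁴ = 3.157×10^-6 m⁴
Effective length L_e = K·L = 0.7 × 2.96 = 2.072 m
P_cr = π²EI / L_e² = π² × 71.9×10⁹ × 3.157×10^-6 / 2.072² = 5.218×10^5 N
Factor of safety n = P_cr / P = 521.78 / 155 = 3.37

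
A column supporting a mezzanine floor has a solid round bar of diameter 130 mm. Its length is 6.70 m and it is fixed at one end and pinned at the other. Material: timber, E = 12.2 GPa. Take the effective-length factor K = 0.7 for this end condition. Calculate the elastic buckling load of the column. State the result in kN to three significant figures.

P_cr ≈ 76.7 kN

I = πd⁴/64 = π×130⁴/64 = 1.402×10^7 mm⁴
I = 1.402×10^7 mm⁴ = 1.402×10^-5 m⁴
Effective length L_e = K·L = 0.7 × 6.70 = 4.690 m
P_cr = π²EI / L_e² = π² × 12.2×10⁹ × 1.402×10^-5 / 4.690² = 7.675×10^4 N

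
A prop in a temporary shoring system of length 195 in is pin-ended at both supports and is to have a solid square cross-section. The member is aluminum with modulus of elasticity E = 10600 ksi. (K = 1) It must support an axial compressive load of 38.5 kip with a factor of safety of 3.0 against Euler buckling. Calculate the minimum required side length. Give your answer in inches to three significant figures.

Required P_cr = n·P = 3.0 × 38.5 = 115.5 kip
L_e = K·L = 1 × 195 = 195.0 in
Required I = P_cr·L_e²/(π²E) = 1.155×10^5 × 195.0² / (π² × 1.06×10^7) = 41.98 in⁴
Solid square: I = a⁴/12  ⇒  a = (12I)^(1/4) = (12×41.98)^(1/4) = 4.74 in

a ≈ 4.74 in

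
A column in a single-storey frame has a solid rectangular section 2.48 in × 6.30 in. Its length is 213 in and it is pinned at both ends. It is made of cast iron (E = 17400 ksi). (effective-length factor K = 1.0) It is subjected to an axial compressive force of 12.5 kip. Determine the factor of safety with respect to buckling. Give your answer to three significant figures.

n ≈ 2.42

Buckling occurs about the weak axis: I_min = h·b³/12 with b = 2.48 in (the shorter side).
I_min = 6.30×2.48³/12 = 8.008 in⁴
Effective length L_e = K·L = 1 × 213 = 213.0 in
P_cr = π²EI / L_e² = π² × 17400×10³ × 8.008 / 213.0² = 3.031×10^4 lb
Factor of safety n = P_cr / P = 30.311 / 12.5 = 2.42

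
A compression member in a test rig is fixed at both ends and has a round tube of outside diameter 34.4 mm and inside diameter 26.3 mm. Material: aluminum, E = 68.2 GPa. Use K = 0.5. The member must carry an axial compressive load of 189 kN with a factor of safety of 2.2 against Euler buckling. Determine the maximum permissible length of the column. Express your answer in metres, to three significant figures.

L_max ≈ 0.541 m

d_o = 34.4 mm, d_i = 26.3 mm
I = π(d_o⁴ − d_i⁴)/64 = π(34.4⁴ − 26.30⁴)/64 = 4.525×10^4 mm⁴
I = 4.525×10^-8 m⁴
Required critical load P_cr = n·P = 2.2 × 189 = 415.8 kN = 4.158×10^5 N
From P_cr = π²EI/(K·L)²:  L = (1/K)·√(π²EI/P_cr) = (1/0.5)·√(π²×6.82×10^10×4.525×10^-8/4.158×10^5)
L = 0.541 m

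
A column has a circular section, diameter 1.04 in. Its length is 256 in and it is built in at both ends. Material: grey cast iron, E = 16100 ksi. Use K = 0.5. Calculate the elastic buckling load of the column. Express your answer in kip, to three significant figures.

P_cr ≈ 0.557 kip

I = πd⁴/64 = π×1.04⁴/64 = 5.743×10^-2 in⁴
Effective length L_e = K·L = 0.5 × 256 = 128.0 in
P_cr = π²EI / L_e² = π² × 16100×10³ × 5.743×10^-2 / 128.0² = 556.9 lb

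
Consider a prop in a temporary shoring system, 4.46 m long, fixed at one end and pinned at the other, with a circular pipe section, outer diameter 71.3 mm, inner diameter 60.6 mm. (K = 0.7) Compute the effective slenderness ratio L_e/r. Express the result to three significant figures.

λ ≈ 133

d_o = 71.3 mm, d_i = 60.6 mm
I = π(d_o⁴ − d_i⁴)/64 = π(71.3⁴ − 60.60⁴)/64 = 6.066×10^5 mm⁴
A = 1.108×10^3 mm²;  r_min = √(I/A) = √(6.066×10^5/1.108×10^3) = 23.39 mm
L_e = K·L = 0.7 × 4.46 m = 3.122 m = 3122.0 mm
λ = L_e / r_min = 3122.0 / 23.39 = 133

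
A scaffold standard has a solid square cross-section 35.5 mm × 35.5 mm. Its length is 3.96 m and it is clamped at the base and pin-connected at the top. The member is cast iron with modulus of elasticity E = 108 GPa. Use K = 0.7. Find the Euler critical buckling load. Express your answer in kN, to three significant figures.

P_cr ≈ 18.4 kN

I = a⁴/12 = 35.5⁴/12 = 1.324×10^5 mm⁴
I = 1.324×10^5 mm⁴ = 1.324×10^-7 m⁴
Effective length L_e = K·L = 0.7 × 3.96 = 2.772 m
P_cr = π²EI / L_e² = π² × 108×10⁹ × 1.324×10^-7 / 2.772² = 1.836×10^4 N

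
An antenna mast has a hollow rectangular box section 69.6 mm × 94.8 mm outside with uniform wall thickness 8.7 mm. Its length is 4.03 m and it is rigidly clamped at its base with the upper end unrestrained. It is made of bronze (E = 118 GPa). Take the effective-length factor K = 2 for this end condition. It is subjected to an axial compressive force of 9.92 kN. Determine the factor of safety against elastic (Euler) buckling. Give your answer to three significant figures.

Inner dimensions: h_i = 94.8 − 2×8.7 = 77.40 mm, b_i = 69.6 − 2×8.7 = 52.20 mm
Weak-axis I_min = (h_o·b_o³ − h_i·b_i³)/12 with b_o = 69.6, b_i = 52.20 mm (shorter outer/inner sides).
I_min = (94.8×69.6³ − 77.40×52.20³)/12 = 1.746×10^6 mm⁴
I = 1.746×10^6 mm⁴ = 1.746×10^-6 m⁴
Effective length L_e = K·L = 2 × 4.03 = 8.060 m
P_cr = π²EI / L_e² = π² × 118×10⁹ × 1.746×10^-6 / 8.060² = 3.130×10^4 N
Factor of safety n = P_cr / P = 31.302 / 9.92 = 3.16

n ≈ 3.16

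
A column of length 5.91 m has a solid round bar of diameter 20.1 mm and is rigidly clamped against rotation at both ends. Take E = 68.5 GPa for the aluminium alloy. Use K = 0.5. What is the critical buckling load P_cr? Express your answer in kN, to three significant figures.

I = πd⁴/64 = π×20.1⁴/64 = 8.012×10^3 mm⁴
I = 8.012×10^3 mm⁴ = 8.012×10^-9 m⁴
Effective length L_e = K·L = 0.5 × 5.91 = 2.955 m
P_cr = π²EI / L_e² = π² × 68.5×10⁹ × 8.012×10^-9 / 2.955² = 620.3 N

P_cr ≈ 0.620 kN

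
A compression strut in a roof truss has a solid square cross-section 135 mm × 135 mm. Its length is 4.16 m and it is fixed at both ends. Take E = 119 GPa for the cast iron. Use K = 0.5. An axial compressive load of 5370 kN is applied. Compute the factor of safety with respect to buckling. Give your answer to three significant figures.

n ≈ 1.40

I = a⁴/12 = 135⁴/12 = 2.768×10^7 mm⁴
I = 2.768×10^7 mm⁴ = 2.768×10^-5 m⁴
Effective length L_e = K·L = 0.5 × 4.16 = 2.080 m
P_cr = π²EI / L_e² = π² × 119×10⁹ × 2.768×10^-5 / 2.080² = 7.514×10^6 N
Factor of safety n = P_cr / P = 7514.0 / 5370 = 1.40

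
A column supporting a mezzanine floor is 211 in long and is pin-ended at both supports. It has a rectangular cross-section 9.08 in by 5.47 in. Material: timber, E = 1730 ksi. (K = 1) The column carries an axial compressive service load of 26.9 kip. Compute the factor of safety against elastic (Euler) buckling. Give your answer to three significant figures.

Buckling occurs about the weak axis: I_min = h·b³/12 with b = 5.47 in (the shorter side).
I_min = 9.08×5.47³/12 = 123.8 in⁴
Effective length L_e = K·L = 1 × 211 = 211.0 in
P_cr = π²EI / L_e² = π² × 1730×10³ × 123.8 / 211.0² = 4.749×10^4 lb
Factor of safety n = P_cr / P = 47.495 / 26.9 = 1.77

n ≈ 1.77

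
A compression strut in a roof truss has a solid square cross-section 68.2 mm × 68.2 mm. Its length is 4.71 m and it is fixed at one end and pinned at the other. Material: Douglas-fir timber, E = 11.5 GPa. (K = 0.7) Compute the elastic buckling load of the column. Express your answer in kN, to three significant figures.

I = a⁴/12 = 68.2⁴/12 = 1.803×10^6 mm⁴
I = 1.803×10^6 mm⁴ = 1.803×10^-6 m⁴
Effective length L_e = K·L = 0.7 × 4.71 = 3.297 m
P_cr = π²EI / L_e² = π² × 11.5×10⁹ × 1.803×10^-6 / 3.297² = 1.882×10^4 N

P_cr ≈ 18.8 kN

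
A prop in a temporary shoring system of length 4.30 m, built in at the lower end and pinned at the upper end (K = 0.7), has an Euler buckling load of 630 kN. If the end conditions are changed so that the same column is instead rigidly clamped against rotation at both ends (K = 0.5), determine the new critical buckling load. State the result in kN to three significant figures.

P_cr ∝ 1/K², so P_cr,new = P_cr,old × (K_old/K_new)² = 630 × (0.7/0.5)²
= 630 × 1.960 = 1230 kN

P_cr ≈ 1230 kN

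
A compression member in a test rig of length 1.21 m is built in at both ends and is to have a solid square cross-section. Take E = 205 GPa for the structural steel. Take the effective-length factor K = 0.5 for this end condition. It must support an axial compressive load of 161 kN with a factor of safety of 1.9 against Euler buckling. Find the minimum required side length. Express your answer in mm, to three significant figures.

Required P_cr = n·P = 1.9 × 161 = 305.9 kN
L_e = K·L = 0.5 × 1.21 = 0.6050 m
Required I = P_cr·L_e²/(π²E) = 3.059×10^5 × 0.6050² / (π² × 2.05×10^11) = 5.534×10^-8 m⁴
I_req = 5.534×10^4 mm⁴
Solid square: I = a⁴/12  ⇒  a = (12I)^(1/4) = (12×5.534×10^4)^(1/4) = 28.5 mm

a ≈ 28.5 mm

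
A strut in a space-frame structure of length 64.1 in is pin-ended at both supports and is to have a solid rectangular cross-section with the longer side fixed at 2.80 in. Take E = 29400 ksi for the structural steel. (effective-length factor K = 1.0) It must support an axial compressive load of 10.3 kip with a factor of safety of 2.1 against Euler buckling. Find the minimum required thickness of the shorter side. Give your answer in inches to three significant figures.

Required P_cr = n·P = 2.1 × 10.3 = 21.63 kip
L_e = K·L = 1 × 64.1 = 64.10 in
Required I = P_cr·L_e²/(π²E) = 2.163×10^4 × 64.10² / (π² × 2.94×10^7) = 0.3063 in⁴
Rectangle, weak axis: I_min = h·b³/12 with h = 2.80 in fixed  ⇒  b = (12I/h)^(1/3) = 1.09 in

b ≈ 1.09 in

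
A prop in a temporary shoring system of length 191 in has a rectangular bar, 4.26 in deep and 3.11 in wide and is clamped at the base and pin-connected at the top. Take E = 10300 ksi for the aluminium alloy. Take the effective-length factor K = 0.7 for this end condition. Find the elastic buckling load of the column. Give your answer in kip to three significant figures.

Buckling occurs about the weak axis: I_min = h·b³/12 with b = 3.11 in (the shorter side).
I_min = 4.26×3.11³/12 = 10.68 in⁴
Effective length L_e = K·L = 0.7 × 191 = 133.7 in
P_cr = π²EI / L_e² = π² × 10300×10³ × 10.68 / 133.7² = 6.073×10^4 lb

P_cr ≈ 60.7 kip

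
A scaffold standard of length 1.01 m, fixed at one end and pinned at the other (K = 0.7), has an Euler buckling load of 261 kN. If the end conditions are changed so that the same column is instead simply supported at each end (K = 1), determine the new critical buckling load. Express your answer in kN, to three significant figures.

P_cr ≈ 128 kN

P_cr ∝ 1/K², so P_cr,new = P_cr,old × (K_old/K_new)² = 261 × (0.7/1)²
= 261 × 0.4900 = 128 kN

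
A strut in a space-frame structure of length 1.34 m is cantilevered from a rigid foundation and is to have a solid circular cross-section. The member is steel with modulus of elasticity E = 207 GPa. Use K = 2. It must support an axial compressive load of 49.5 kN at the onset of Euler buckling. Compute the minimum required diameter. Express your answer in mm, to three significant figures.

L_e = K·L = 2 × 1.34 = 2.680 m
Required I = P_cr·L_e²/(π²E) = 4.950×10^4 × 2.680² / (π² × 2.07×10^11) = 1.740×10^-7 m⁴
I_req = 1.740×10^5 mm⁴
Solid circle: I = πd⁴/64  ⇒  d = (64I/π)^(1/4) = (64×1.740×10^5/π)^(1/4) = 43.4 mm

d ≈ 43.4 mm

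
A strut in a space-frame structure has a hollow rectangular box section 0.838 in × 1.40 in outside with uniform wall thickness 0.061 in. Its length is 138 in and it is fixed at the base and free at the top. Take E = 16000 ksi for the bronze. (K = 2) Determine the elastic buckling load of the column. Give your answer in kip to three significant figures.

P_cr ≈ 0.0613 kip

Inner dimensions: h_i = 1.40 − 2×0.061 = 1.278 in, b_i = 0.838 − 2×0.061 = 0.7160 in
Weak-axis I_min = (h_o·b_o³ − h_i·b_i³)/12 with b_o = 0.838, b_i = 0.7160 in (shorter outer/inner sides).
I_min = (1.40×0.838³ − 1.278×0.7160³)/12 = 2.956×10^-2 in⁴
Effective length L_e = K·L = 2 × 138 = 276.0 in
P_cr = π²EI / L_e² = π² × 16000×10³ × 2.956×10^-2 / 276.0² = 61.29 lb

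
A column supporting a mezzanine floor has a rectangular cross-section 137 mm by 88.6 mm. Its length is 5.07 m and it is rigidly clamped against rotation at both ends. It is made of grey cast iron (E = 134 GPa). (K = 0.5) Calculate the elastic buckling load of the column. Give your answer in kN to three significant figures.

P_cr ≈ 1630 kN

Buckling occurs about the weak axis: I_min = h·b³/12 with b = 88.6 mm (the shorter side).
I_min = 137×88.6³/12 = 7.940×10^6 mm⁴
I = 7.940×10^6 mm⁴ = 7.940×10^-6 m⁴
Effective length L_e = K·L = 0.5 × 5.07 = 2.535 m
P_cr = π²EI / L_e² = π² × 134×10⁹ × 7.940×10^-6 / 2.535² = 1.634×10^6 N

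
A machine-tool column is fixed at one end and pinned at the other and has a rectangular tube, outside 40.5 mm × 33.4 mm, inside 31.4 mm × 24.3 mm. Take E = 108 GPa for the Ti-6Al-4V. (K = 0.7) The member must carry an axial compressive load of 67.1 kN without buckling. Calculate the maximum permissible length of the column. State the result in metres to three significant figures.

L_max ≈ 1.69 m

Weak-axis I_min = (h_o·b_o³ − h_i·b_i³)/12 with b_o = 33.4, b_i = 24.30 mm (shorter outer/inner sides).
I_min = (40.5×33.4³ − 31.40×24.30³)/12 = 8.821×10^4 mm⁴
I = 8.821×10^-8 m⁴
At the buckling limit P_cr = P = 6.710×10^4 N
From P_cr = π²EI/(K·L)²:  L = (1/K)·√(π²EI/P_cr) = (1/0.7)·√(π²×1.08×10^11×8.821×10^-8/6.710×10^4)
L = 1.69 m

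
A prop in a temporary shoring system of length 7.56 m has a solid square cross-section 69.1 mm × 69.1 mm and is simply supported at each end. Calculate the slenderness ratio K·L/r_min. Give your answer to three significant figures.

λ ≈ 379

I = a⁴/12 = 69.1⁴/12 = 1.900×10^6 mm⁴
A = 4.775×10^3 mm²;  r_min = √(I/A) = √(1.900×10^6/4.775×10^3) = 19.95 mm
L_e = K·L = 1 × 7.56 m = 7.560 m = 7560.0 mm
λ = L_e / r_min = 7560.0 / 19.95 = 379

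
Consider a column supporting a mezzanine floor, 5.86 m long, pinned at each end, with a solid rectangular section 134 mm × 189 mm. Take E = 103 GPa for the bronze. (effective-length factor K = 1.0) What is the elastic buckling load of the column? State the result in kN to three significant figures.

Buckling occurs about the weak axis: I_min = h·b³/12 with b = 134 mm (the shorter side).
I_min = 189×134³/12 = 3.790×10^7 mm⁴
I = 3.790×10^7 mm⁴ = 3.790×10^-5 m⁴
Effective length L_e = K·L = 1 × 5.86 = 5.860 m
P_cr = π²EI / L_e² = π² × 103×10⁹ × 3.790×10^-5 / 5.860² = 1.122×10^6 N

P_cr ≈ 1120 kN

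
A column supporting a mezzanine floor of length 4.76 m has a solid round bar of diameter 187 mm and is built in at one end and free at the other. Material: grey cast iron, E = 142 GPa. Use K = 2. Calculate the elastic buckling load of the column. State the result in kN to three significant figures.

I = πd⁴/64 = π×187⁴/64 = 6.003×10^7 mm⁴
I = 6.003×10^7 mm⁴ = 6.003×10^-5 m⁴
Effective length L_e = K·L = 2 × 4.76 = 9.520 m
P_cr = π²EI / L_e² = π² × 142×10⁹ × 6.003×10^-5 / 9.520² = 9.282×10^5 N

P_cr ≈ 928 kN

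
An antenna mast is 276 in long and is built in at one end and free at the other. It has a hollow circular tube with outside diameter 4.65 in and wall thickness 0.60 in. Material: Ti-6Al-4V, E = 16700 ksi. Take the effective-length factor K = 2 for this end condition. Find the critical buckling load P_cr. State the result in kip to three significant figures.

P_cr ≈ 8.65 kip

Inner diameter d_i = 4.65 − 2×0.60 = 3.450 in
I = π(d_o⁴ − d_i⁴)/64 = π(4.65⁴ − 3.450⁴)/64 = 16.00 in⁴
Effective length L_e = K·L = 2 × 276 = 552.0 in
P_cr = π²EI / L_e² = π² × 16700×10³ × 16.00 / 552.0² = 8.653×10^3 lb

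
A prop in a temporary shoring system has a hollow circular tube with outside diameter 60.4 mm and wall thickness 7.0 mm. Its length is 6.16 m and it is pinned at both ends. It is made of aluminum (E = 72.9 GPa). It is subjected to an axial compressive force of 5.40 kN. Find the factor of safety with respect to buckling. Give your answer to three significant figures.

Inner diameter d_i = 60.4 − 2×7.0 = 46.40 mm
I = π(d_o⁴ − d_i⁴)/64 = π(60.4⁴ − 46.40⁴)/64 = 4.258×10^5 mm⁴
I = 4.258×10^5 mm⁴ = 4.258×10^-7 m⁴
Effective length L_e = K·L = 1 × 6.16 = 6.160 m
P_cr = π²EI / L_e² = π² × 72.9×10⁹ × 4.258×10^-7 / 6.160² = 8.073×10^3 N
Factor of safety n = P_cr / P = 8.0732 / 5.40 = 1.50

n ≈ 1.50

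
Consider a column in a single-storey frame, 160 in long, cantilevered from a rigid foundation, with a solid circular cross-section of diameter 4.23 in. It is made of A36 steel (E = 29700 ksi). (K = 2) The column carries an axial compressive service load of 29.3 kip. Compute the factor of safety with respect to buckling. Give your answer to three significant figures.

I = πd⁴/64 = π×4.23⁴/64 = 15.72 in⁴
Effective length L_e = K·L = 2 × 160 = 320.0 in
P_cr = π²EI / L_e² = π² × 29700×10³ × 15.72 / 320.0² = 4.499×10^4 lb
Factor of safety n = P_cr / P = 44.987 / 29.3 = 1.54

n ≈ 1.54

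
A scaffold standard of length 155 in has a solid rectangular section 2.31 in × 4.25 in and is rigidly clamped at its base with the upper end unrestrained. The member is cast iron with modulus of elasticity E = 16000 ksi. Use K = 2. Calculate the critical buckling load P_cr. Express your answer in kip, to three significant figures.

Buckling occurs about the weak axis: I_min = h·b³/12 with b = 2.31 in (the shorter side).
I_min = 4.25×2.31³/12 = 4.366 in⁴
Effective length L_e = K·L = 2 × 155 = 310.0 in
P_cr = π²EI / L_e² = π² × 16000×10³ × 4.366 / 310.0² = 7.174×10^3 lb

P_cr ≈ 7.17 kip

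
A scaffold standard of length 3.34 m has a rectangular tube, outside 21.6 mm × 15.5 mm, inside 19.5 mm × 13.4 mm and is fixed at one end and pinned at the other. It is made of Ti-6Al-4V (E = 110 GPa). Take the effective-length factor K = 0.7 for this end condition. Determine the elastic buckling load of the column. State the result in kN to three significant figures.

P_cr ≈ 0.555 kN

Weak-axis I_min = (h_o·b_o³ − h_i·b_i³)/12 with b_o = 15.5, b_i = 13.40 mm (shorter outer/inner sides).
I_min = (21.6×15.5³ − 19.50×13.40³)/12 = 2.793×10^3 mm⁴
I = 2.793×10^3 mm⁴ = 2.793×10^-9 m⁴
Effective length L_e = K·L = 0.7 × 3.34 = 2.338 m
P_cr = π²EI / L_e² = π² × 110×10⁹ × 2.793×10^-9 / 2.338² = 554.7 N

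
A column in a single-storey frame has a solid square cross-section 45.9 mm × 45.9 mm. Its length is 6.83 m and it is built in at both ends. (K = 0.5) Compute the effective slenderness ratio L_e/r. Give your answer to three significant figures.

For a square r = a/√12 = 45.9/√12 = 13.25 mm
L_e = K·L = 0.5 × 6.83 m = 3.415 m = 3415.0 mm
λ = L_e / r_min = 3415.0 / 13.25 = 258

λ ≈ 258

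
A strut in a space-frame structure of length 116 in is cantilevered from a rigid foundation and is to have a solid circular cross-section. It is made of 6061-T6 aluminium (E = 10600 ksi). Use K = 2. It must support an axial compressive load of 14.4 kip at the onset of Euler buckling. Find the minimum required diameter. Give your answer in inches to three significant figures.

L_e = K·L = 2 × 116 = 232.0 in
Required I = P_cr·L_e²/(π²E) = 1.440×10^4 × 232.0² / (π² × 1.06×10^7) = 7.409 in⁴
Solid circle: I = πd⁴/64  ⇒  d = (64I/π)^(1/4) = (64×7.409/π)^(1/4) = 3.51 in

d ≈ 3.51 in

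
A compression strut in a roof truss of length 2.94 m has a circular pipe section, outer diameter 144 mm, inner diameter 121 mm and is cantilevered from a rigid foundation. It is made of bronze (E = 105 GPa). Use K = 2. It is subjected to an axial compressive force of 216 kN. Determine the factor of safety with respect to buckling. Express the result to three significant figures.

n ≈ 1.47

d_o = 144 mm, d_i = 121 mm
I = π(d_o⁴ − d_i⁴)/64 = π(144⁴ − 121.0⁴)/64 = 1.058×10^7 mm⁴
I = 1.058×10^7 mm⁴ = 1.058×10^-5 m⁴
Effective length L_e = K·L = 2 × 2.94 = 5.880 m
P_cr = π²EI / L_e² = π² × 105×10⁹ × 1.058×10^-5 / 5.880² = 3.172×10^5 N
Factor of safety n = P_cr / P = 317.25 / 216 = 1.47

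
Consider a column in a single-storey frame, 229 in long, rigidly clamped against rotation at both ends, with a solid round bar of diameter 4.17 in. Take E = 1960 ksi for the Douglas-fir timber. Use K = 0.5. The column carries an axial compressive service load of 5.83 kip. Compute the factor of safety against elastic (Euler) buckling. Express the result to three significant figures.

n ≈ 3.76

I = πd⁴/64 = π×4.17⁴/64 = 14.84 in⁴
Effective length L_e = K·L = 0.5 × 229 = 114.5 in
P_cr = π²EI / L_e² = π² × 1960×10³ × 14.84 / 114.5² = 2.190×10^4 lb
Factor of safety n = P_cr / P = 21.901 / 5.83 = 3.76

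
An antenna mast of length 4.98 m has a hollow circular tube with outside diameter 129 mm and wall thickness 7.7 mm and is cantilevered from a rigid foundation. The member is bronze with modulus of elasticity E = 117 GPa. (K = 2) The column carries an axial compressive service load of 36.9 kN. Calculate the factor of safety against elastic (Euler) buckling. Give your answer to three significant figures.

Inner diameter d_i = 129 − 2×7.7 = 113.6 mm
I = π(d_o⁴ − d_i⁴)/64 = π(129⁴ − 113.6⁴)/64 = 5.419×10^6 mm⁴
I = 5.419×10^6 mm⁴ = 5.419×10^-6 m⁴
Effective length L_e = K·L = 2 × 4.98 = 9.960 m
P_cr = π²EI / L_e² = π² × 117×10⁹ × 5.419×10^-6 / 9.960² = 6.307×10^4 N
Factor of safety n = P_cr / P = 63.073 / 36.9 = 1.71

n ≈ 1.71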